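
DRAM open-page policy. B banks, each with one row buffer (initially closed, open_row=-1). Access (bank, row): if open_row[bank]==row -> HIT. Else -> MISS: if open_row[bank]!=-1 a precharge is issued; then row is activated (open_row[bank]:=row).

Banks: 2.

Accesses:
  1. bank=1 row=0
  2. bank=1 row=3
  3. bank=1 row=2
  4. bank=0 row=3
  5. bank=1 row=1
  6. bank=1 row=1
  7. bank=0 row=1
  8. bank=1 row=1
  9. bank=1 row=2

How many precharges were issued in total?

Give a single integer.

Answer: 5

Derivation:
Acc 1: bank1 row0 -> MISS (open row0); precharges=0
Acc 2: bank1 row3 -> MISS (open row3); precharges=1
Acc 3: bank1 row2 -> MISS (open row2); precharges=2
Acc 4: bank0 row3 -> MISS (open row3); precharges=2
Acc 5: bank1 row1 -> MISS (open row1); precharges=3
Acc 6: bank1 row1 -> HIT
Acc 7: bank0 row1 -> MISS (open row1); precharges=4
Acc 8: bank1 row1 -> HIT
Acc 9: bank1 row2 -> MISS (open row2); precharges=5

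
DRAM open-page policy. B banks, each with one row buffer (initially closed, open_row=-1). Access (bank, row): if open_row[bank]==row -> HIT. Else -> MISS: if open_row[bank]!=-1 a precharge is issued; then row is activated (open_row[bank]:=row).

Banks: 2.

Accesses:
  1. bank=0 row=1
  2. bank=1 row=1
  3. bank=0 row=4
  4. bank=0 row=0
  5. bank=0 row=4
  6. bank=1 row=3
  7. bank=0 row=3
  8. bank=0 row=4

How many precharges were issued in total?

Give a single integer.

Answer: 6

Derivation:
Acc 1: bank0 row1 -> MISS (open row1); precharges=0
Acc 2: bank1 row1 -> MISS (open row1); precharges=0
Acc 3: bank0 row4 -> MISS (open row4); precharges=1
Acc 4: bank0 row0 -> MISS (open row0); precharges=2
Acc 5: bank0 row4 -> MISS (open row4); precharges=3
Acc 6: bank1 row3 -> MISS (open row3); precharges=4
Acc 7: bank0 row3 -> MISS (open row3); precharges=5
Acc 8: bank0 row4 -> MISS (open row4); precharges=6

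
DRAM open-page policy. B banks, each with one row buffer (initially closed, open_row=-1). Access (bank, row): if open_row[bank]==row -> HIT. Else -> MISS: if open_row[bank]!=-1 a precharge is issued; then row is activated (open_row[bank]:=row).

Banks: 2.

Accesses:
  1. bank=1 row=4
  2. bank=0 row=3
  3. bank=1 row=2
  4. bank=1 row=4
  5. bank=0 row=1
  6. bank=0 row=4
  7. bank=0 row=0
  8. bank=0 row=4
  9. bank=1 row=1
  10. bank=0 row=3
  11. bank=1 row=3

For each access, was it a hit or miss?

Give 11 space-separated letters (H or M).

Acc 1: bank1 row4 -> MISS (open row4); precharges=0
Acc 2: bank0 row3 -> MISS (open row3); precharges=0
Acc 3: bank1 row2 -> MISS (open row2); precharges=1
Acc 4: bank1 row4 -> MISS (open row4); precharges=2
Acc 5: bank0 row1 -> MISS (open row1); precharges=3
Acc 6: bank0 row4 -> MISS (open row4); precharges=4
Acc 7: bank0 row0 -> MISS (open row0); precharges=5
Acc 8: bank0 row4 -> MISS (open row4); precharges=6
Acc 9: bank1 row1 -> MISS (open row1); precharges=7
Acc 10: bank0 row3 -> MISS (open row3); precharges=8
Acc 11: bank1 row3 -> MISS (open row3); precharges=9

Answer: M M M M M M M M M M M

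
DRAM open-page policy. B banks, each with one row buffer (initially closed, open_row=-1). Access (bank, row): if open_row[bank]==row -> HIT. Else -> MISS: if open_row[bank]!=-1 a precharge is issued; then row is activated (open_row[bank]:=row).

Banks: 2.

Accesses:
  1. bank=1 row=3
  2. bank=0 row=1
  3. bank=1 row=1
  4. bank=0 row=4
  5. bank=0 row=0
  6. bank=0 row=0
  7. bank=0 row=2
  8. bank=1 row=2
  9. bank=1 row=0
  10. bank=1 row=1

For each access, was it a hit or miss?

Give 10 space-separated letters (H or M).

Answer: M M M M M H M M M M

Derivation:
Acc 1: bank1 row3 -> MISS (open row3); precharges=0
Acc 2: bank0 row1 -> MISS (open row1); precharges=0
Acc 3: bank1 row1 -> MISS (open row1); precharges=1
Acc 4: bank0 row4 -> MISS (open row4); precharges=2
Acc 5: bank0 row0 -> MISS (open row0); precharges=3
Acc 6: bank0 row0 -> HIT
Acc 7: bank0 row2 -> MISS (open row2); precharges=4
Acc 8: bank1 row2 -> MISS (open row2); precharges=5
Acc 9: bank1 row0 -> MISS (open row0); precharges=6
Acc 10: bank1 row1 -> MISS (open row1); precharges=7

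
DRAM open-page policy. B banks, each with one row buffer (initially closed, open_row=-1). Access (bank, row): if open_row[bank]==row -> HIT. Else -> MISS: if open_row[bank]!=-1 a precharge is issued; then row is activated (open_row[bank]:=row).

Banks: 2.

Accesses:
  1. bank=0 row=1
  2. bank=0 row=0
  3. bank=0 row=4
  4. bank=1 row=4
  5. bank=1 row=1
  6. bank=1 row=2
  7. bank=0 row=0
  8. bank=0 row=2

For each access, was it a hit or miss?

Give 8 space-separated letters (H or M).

Acc 1: bank0 row1 -> MISS (open row1); precharges=0
Acc 2: bank0 row0 -> MISS (open row0); precharges=1
Acc 3: bank0 row4 -> MISS (open row4); precharges=2
Acc 4: bank1 row4 -> MISS (open row4); precharges=2
Acc 5: bank1 row1 -> MISS (open row1); precharges=3
Acc 6: bank1 row2 -> MISS (open row2); precharges=4
Acc 7: bank0 row0 -> MISS (open row0); precharges=5
Acc 8: bank0 row2 -> MISS (open row2); precharges=6

Answer: M M M M M M M M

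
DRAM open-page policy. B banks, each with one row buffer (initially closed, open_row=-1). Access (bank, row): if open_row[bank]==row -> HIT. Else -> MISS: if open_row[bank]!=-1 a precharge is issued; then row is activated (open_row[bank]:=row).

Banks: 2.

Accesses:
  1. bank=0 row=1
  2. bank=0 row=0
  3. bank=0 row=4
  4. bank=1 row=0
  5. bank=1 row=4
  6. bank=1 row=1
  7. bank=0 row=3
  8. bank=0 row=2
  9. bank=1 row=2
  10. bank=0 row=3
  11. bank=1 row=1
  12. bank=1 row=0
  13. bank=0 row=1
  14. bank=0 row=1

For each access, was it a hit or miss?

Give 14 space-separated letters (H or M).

Acc 1: bank0 row1 -> MISS (open row1); precharges=0
Acc 2: bank0 row0 -> MISS (open row0); precharges=1
Acc 3: bank0 row4 -> MISS (open row4); precharges=2
Acc 4: bank1 row0 -> MISS (open row0); precharges=2
Acc 5: bank1 row4 -> MISS (open row4); precharges=3
Acc 6: bank1 row1 -> MISS (open row1); precharges=4
Acc 7: bank0 row3 -> MISS (open row3); precharges=5
Acc 8: bank0 row2 -> MISS (open row2); precharges=6
Acc 9: bank1 row2 -> MISS (open row2); precharges=7
Acc 10: bank0 row3 -> MISS (open row3); precharges=8
Acc 11: bank1 row1 -> MISS (open row1); precharges=9
Acc 12: bank1 row0 -> MISS (open row0); precharges=10
Acc 13: bank0 row1 -> MISS (open row1); precharges=11
Acc 14: bank0 row1 -> HIT

Answer: M M M M M M M M M M M M M H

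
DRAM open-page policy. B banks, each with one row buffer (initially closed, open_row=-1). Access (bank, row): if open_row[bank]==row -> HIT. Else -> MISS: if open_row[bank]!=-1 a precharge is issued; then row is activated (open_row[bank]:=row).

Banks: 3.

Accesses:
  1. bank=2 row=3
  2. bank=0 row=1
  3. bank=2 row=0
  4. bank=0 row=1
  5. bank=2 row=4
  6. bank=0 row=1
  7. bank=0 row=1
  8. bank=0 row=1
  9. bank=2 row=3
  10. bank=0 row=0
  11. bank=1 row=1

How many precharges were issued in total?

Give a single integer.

Answer: 4

Derivation:
Acc 1: bank2 row3 -> MISS (open row3); precharges=0
Acc 2: bank0 row1 -> MISS (open row1); precharges=0
Acc 3: bank2 row0 -> MISS (open row0); precharges=1
Acc 4: bank0 row1 -> HIT
Acc 5: bank2 row4 -> MISS (open row4); precharges=2
Acc 6: bank0 row1 -> HIT
Acc 7: bank0 row1 -> HIT
Acc 8: bank0 row1 -> HIT
Acc 9: bank2 row3 -> MISS (open row3); precharges=3
Acc 10: bank0 row0 -> MISS (open row0); precharges=4
Acc 11: bank1 row1 -> MISS (open row1); precharges=4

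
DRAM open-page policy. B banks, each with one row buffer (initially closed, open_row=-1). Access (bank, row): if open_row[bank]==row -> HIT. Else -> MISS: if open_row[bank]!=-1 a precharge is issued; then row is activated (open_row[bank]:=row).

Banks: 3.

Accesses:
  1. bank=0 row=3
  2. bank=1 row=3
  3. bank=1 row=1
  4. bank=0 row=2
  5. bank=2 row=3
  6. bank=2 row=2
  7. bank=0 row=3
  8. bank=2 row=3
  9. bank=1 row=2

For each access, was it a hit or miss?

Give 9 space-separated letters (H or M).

Answer: M M M M M M M M M

Derivation:
Acc 1: bank0 row3 -> MISS (open row3); precharges=0
Acc 2: bank1 row3 -> MISS (open row3); precharges=0
Acc 3: bank1 row1 -> MISS (open row1); precharges=1
Acc 4: bank0 row2 -> MISS (open row2); precharges=2
Acc 5: bank2 row3 -> MISS (open row3); precharges=2
Acc 6: bank2 row2 -> MISS (open row2); precharges=3
Acc 7: bank0 row3 -> MISS (open row3); precharges=4
Acc 8: bank2 row3 -> MISS (open row3); precharges=5
Acc 9: bank1 row2 -> MISS (open row2); precharges=6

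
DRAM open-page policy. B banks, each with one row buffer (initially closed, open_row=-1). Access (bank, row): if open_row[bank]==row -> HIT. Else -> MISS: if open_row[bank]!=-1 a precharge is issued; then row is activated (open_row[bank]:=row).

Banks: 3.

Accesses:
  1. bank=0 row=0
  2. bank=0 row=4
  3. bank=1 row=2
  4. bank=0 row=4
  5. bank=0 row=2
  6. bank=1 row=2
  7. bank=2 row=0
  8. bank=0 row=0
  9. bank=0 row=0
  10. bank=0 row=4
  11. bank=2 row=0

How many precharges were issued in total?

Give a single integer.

Acc 1: bank0 row0 -> MISS (open row0); precharges=0
Acc 2: bank0 row4 -> MISS (open row4); precharges=1
Acc 3: bank1 row2 -> MISS (open row2); precharges=1
Acc 4: bank0 row4 -> HIT
Acc 5: bank0 row2 -> MISS (open row2); precharges=2
Acc 6: bank1 row2 -> HIT
Acc 7: bank2 row0 -> MISS (open row0); precharges=2
Acc 8: bank0 row0 -> MISS (open row0); precharges=3
Acc 9: bank0 row0 -> HIT
Acc 10: bank0 row4 -> MISS (open row4); precharges=4
Acc 11: bank2 row0 -> HIT

Answer: 4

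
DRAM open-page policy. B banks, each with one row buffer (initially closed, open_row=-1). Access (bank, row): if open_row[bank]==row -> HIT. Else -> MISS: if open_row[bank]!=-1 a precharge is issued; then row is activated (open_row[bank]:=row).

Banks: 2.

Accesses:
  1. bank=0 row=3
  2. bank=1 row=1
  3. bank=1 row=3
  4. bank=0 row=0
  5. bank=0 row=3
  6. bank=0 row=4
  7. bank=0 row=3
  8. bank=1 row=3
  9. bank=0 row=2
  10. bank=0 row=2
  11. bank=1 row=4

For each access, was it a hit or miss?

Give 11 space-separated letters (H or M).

Answer: M M M M M M M H M H M

Derivation:
Acc 1: bank0 row3 -> MISS (open row3); precharges=0
Acc 2: bank1 row1 -> MISS (open row1); precharges=0
Acc 3: bank1 row3 -> MISS (open row3); precharges=1
Acc 4: bank0 row0 -> MISS (open row0); precharges=2
Acc 5: bank0 row3 -> MISS (open row3); precharges=3
Acc 6: bank0 row4 -> MISS (open row4); precharges=4
Acc 7: bank0 row3 -> MISS (open row3); precharges=5
Acc 8: bank1 row3 -> HIT
Acc 9: bank0 row2 -> MISS (open row2); precharges=6
Acc 10: bank0 row2 -> HIT
Acc 11: bank1 row4 -> MISS (open row4); precharges=7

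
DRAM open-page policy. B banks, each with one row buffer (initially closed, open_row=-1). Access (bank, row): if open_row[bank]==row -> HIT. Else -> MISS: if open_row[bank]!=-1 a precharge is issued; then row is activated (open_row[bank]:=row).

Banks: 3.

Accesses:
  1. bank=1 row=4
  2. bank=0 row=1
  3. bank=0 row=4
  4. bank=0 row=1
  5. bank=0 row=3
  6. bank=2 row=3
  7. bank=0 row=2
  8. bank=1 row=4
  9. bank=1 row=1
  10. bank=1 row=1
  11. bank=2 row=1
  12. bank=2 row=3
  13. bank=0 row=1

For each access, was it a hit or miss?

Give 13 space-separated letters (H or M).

Acc 1: bank1 row4 -> MISS (open row4); precharges=0
Acc 2: bank0 row1 -> MISS (open row1); precharges=0
Acc 3: bank0 row4 -> MISS (open row4); precharges=1
Acc 4: bank0 row1 -> MISS (open row1); precharges=2
Acc 5: bank0 row3 -> MISS (open row3); precharges=3
Acc 6: bank2 row3 -> MISS (open row3); precharges=3
Acc 7: bank0 row2 -> MISS (open row2); precharges=4
Acc 8: bank1 row4 -> HIT
Acc 9: bank1 row1 -> MISS (open row1); precharges=5
Acc 10: bank1 row1 -> HIT
Acc 11: bank2 row1 -> MISS (open row1); precharges=6
Acc 12: bank2 row3 -> MISS (open row3); precharges=7
Acc 13: bank0 row1 -> MISS (open row1); precharges=8

Answer: M M M M M M M H M H M M M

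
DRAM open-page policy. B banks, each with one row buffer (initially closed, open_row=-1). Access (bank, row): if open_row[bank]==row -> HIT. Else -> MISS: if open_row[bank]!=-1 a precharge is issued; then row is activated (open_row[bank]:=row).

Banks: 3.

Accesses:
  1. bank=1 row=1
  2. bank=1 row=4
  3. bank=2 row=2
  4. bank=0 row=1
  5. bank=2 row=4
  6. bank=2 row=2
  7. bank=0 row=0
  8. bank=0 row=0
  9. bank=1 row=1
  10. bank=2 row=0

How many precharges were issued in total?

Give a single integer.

Acc 1: bank1 row1 -> MISS (open row1); precharges=0
Acc 2: bank1 row4 -> MISS (open row4); precharges=1
Acc 3: bank2 row2 -> MISS (open row2); precharges=1
Acc 4: bank0 row1 -> MISS (open row1); precharges=1
Acc 5: bank2 row4 -> MISS (open row4); precharges=2
Acc 6: bank2 row2 -> MISS (open row2); precharges=3
Acc 7: bank0 row0 -> MISS (open row0); precharges=4
Acc 8: bank0 row0 -> HIT
Acc 9: bank1 row1 -> MISS (open row1); precharges=5
Acc 10: bank2 row0 -> MISS (open row0); precharges=6

Answer: 6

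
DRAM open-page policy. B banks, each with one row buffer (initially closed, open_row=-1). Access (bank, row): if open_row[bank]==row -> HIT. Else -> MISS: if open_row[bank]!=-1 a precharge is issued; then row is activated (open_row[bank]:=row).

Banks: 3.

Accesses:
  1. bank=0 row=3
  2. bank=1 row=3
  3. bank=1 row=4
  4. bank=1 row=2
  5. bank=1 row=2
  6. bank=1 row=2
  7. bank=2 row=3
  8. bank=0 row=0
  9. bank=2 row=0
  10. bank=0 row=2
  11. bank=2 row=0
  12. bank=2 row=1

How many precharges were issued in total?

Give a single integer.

Acc 1: bank0 row3 -> MISS (open row3); precharges=0
Acc 2: bank1 row3 -> MISS (open row3); precharges=0
Acc 3: bank1 row4 -> MISS (open row4); precharges=1
Acc 4: bank1 row2 -> MISS (open row2); precharges=2
Acc 5: bank1 row2 -> HIT
Acc 6: bank1 row2 -> HIT
Acc 7: bank2 row3 -> MISS (open row3); precharges=2
Acc 8: bank0 row0 -> MISS (open row0); precharges=3
Acc 9: bank2 row0 -> MISS (open row0); precharges=4
Acc 10: bank0 row2 -> MISS (open row2); precharges=5
Acc 11: bank2 row0 -> HIT
Acc 12: bank2 row1 -> MISS (open row1); precharges=6

Answer: 6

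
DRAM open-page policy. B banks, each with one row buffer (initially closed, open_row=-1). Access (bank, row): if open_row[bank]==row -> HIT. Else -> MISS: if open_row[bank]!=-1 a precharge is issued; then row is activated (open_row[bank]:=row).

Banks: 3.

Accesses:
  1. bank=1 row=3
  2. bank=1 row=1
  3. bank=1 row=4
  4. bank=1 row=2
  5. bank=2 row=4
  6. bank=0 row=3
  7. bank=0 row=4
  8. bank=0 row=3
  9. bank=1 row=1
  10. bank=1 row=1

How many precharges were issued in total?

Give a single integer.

Acc 1: bank1 row3 -> MISS (open row3); precharges=0
Acc 2: bank1 row1 -> MISS (open row1); precharges=1
Acc 3: bank1 row4 -> MISS (open row4); precharges=2
Acc 4: bank1 row2 -> MISS (open row2); precharges=3
Acc 5: bank2 row4 -> MISS (open row4); precharges=3
Acc 6: bank0 row3 -> MISS (open row3); precharges=3
Acc 7: bank0 row4 -> MISS (open row4); precharges=4
Acc 8: bank0 row3 -> MISS (open row3); precharges=5
Acc 9: bank1 row1 -> MISS (open row1); precharges=6
Acc 10: bank1 row1 -> HIT

Answer: 6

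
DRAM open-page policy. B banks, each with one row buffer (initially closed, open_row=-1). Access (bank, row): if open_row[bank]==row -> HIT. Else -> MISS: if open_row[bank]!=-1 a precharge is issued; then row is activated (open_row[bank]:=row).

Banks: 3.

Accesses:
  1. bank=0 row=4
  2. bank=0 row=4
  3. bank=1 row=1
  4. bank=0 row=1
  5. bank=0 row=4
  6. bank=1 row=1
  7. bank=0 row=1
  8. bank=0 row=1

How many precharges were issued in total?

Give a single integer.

Acc 1: bank0 row4 -> MISS (open row4); precharges=0
Acc 2: bank0 row4 -> HIT
Acc 3: bank1 row1 -> MISS (open row1); precharges=0
Acc 4: bank0 row1 -> MISS (open row1); precharges=1
Acc 5: bank0 row4 -> MISS (open row4); precharges=2
Acc 6: bank1 row1 -> HIT
Acc 7: bank0 row1 -> MISS (open row1); precharges=3
Acc 8: bank0 row1 -> HIT

Answer: 3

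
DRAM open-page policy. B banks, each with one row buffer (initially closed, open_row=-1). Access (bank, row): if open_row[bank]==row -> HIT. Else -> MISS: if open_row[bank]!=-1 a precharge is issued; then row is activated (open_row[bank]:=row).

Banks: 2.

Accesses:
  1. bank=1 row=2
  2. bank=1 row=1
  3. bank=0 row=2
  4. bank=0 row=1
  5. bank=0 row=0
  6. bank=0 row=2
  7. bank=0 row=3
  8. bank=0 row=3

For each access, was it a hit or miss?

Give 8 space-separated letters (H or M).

Acc 1: bank1 row2 -> MISS (open row2); precharges=0
Acc 2: bank1 row1 -> MISS (open row1); precharges=1
Acc 3: bank0 row2 -> MISS (open row2); precharges=1
Acc 4: bank0 row1 -> MISS (open row1); precharges=2
Acc 5: bank0 row0 -> MISS (open row0); precharges=3
Acc 6: bank0 row2 -> MISS (open row2); precharges=4
Acc 7: bank0 row3 -> MISS (open row3); precharges=5
Acc 8: bank0 row3 -> HIT

Answer: M M M M M M M H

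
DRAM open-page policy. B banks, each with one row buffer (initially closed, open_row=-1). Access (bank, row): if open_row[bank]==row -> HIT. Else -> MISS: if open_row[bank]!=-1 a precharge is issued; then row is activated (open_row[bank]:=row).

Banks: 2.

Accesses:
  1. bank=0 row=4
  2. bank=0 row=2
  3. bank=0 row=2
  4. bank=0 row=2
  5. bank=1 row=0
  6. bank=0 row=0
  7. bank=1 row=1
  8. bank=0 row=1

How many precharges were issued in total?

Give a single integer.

Answer: 4

Derivation:
Acc 1: bank0 row4 -> MISS (open row4); precharges=0
Acc 2: bank0 row2 -> MISS (open row2); precharges=1
Acc 3: bank0 row2 -> HIT
Acc 4: bank0 row2 -> HIT
Acc 5: bank1 row0 -> MISS (open row0); precharges=1
Acc 6: bank0 row0 -> MISS (open row0); precharges=2
Acc 7: bank1 row1 -> MISS (open row1); precharges=3
Acc 8: bank0 row1 -> MISS (open row1); precharges=4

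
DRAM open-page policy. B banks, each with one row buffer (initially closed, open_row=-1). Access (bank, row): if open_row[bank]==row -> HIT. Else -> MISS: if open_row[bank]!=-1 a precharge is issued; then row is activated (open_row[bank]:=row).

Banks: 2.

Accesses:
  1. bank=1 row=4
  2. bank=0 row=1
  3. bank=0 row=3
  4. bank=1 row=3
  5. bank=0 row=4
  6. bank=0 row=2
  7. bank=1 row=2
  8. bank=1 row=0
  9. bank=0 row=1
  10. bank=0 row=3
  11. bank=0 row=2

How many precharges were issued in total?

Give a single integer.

Answer: 9

Derivation:
Acc 1: bank1 row4 -> MISS (open row4); precharges=0
Acc 2: bank0 row1 -> MISS (open row1); precharges=0
Acc 3: bank0 row3 -> MISS (open row3); precharges=1
Acc 4: bank1 row3 -> MISS (open row3); precharges=2
Acc 5: bank0 row4 -> MISS (open row4); precharges=3
Acc 6: bank0 row2 -> MISS (open row2); precharges=4
Acc 7: bank1 row2 -> MISS (open row2); precharges=5
Acc 8: bank1 row0 -> MISS (open row0); precharges=6
Acc 9: bank0 row1 -> MISS (open row1); precharges=7
Acc 10: bank0 row3 -> MISS (open row3); precharges=8
Acc 11: bank0 row2 -> MISS (open row2); precharges=9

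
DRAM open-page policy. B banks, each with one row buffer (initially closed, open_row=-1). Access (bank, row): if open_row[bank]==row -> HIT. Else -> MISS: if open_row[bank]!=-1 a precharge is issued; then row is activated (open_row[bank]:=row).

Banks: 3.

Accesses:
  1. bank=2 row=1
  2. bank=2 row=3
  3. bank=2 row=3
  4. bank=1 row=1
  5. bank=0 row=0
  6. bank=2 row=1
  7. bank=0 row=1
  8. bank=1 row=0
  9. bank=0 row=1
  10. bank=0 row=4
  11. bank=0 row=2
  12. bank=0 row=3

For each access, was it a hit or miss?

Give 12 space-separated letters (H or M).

Answer: M M H M M M M M H M M M

Derivation:
Acc 1: bank2 row1 -> MISS (open row1); precharges=0
Acc 2: bank2 row3 -> MISS (open row3); precharges=1
Acc 3: bank2 row3 -> HIT
Acc 4: bank1 row1 -> MISS (open row1); precharges=1
Acc 5: bank0 row0 -> MISS (open row0); precharges=1
Acc 6: bank2 row1 -> MISS (open row1); precharges=2
Acc 7: bank0 row1 -> MISS (open row1); precharges=3
Acc 8: bank1 row0 -> MISS (open row0); precharges=4
Acc 9: bank0 row1 -> HIT
Acc 10: bank0 row4 -> MISS (open row4); precharges=5
Acc 11: bank0 row2 -> MISS (open row2); precharges=6
Acc 12: bank0 row3 -> MISS (open row3); precharges=7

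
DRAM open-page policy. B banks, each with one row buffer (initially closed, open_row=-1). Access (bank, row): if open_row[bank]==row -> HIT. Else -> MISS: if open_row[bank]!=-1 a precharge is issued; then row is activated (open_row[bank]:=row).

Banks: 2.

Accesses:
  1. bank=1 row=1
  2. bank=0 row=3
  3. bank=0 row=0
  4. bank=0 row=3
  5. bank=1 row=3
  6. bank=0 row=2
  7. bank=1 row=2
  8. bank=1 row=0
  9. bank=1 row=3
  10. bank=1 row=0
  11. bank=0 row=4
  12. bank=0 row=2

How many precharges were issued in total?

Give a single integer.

Acc 1: bank1 row1 -> MISS (open row1); precharges=0
Acc 2: bank0 row3 -> MISS (open row3); precharges=0
Acc 3: bank0 row0 -> MISS (open row0); precharges=1
Acc 4: bank0 row3 -> MISS (open row3); precharges=2
Acc 5: bank1 row3 -> MISS (open row3); precharges=3
Acc 6: bank0 row2 -> MISS (open row2); precharges=4
Acc 7: bank1 row2 -> MISS (open row2); precharges=5
Acc 8: bank1 row0 -> MISS (open row0); precharges=6
Acc 9: bank1 row3 -> MISS (open row3); precharges=7
Acc 10: bank1 row0 -> MISS (open row0); precharges=8
Acc 11: bank0 row4 -> MISS (open row4); precharges=9
Acc 12: bank0 row2 -> MISS (open row2); precharges=10

Answer: 10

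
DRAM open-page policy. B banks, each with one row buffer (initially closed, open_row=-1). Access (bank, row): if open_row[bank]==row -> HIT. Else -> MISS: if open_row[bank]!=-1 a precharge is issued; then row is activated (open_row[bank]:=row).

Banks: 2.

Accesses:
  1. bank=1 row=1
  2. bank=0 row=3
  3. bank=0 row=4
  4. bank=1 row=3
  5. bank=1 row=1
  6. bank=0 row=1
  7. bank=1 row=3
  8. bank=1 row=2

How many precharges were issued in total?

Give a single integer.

Acc 1: bank1 row1 -> MISS (open row1); precharges=0
Acc 2: bank0 row3 -> MISS (open row3); precharges=0
Acc 3: bank0 row4 -> MISS (open row4); precharges=1
Acc 4: bank1 row3 -> MISS (open row3); precharges=2
Acc 5: bank1 row1 -> MISS (open row1); precharges=3
Acc 6: bank0 row1 -> MISS (open row1); precharges=4
Acc 7: bank1 row3 -> MISS (open row3); precharges=5
Acc 8: bank1 row2 -> MISS (open row2); precharges=6

Answer: 6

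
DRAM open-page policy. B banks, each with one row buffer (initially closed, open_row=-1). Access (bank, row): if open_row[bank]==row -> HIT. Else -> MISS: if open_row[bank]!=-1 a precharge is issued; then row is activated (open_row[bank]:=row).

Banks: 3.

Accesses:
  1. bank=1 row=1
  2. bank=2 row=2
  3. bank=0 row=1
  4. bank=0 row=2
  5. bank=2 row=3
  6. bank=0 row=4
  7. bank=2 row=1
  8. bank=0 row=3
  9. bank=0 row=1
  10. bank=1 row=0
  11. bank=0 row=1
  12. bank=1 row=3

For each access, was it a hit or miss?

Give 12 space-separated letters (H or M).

Answer: M M M M M M M M M M H M

Derivation:
Acc 1: bank1 row1 -> MISS (open row1); precharges=0
Acc 2: bank2 row2 -> MISS (open row2); precharges=0
Acc 3: bank0 row1 -> MISS (open row1); precharges=0
Acc 4: bank0 row2 -> MISS (open row2); precharges=1
Acc 5: bank2 row3 -> MISS (open row3); precharges=2
Acc 6: bank0 row4 -> MISS (open row4); precharges=3
Acc 7: bank2 row1 -> MISS (open row1); precharges=4
Acc 8: bank0 row3 -> MISS (open row3); precharges=5
Acc 9: bank0 row1 -> MISS (open row1); precharges=6
Acc 10: bank1 row0 -> MISS (open row0); precharges=7
Acc 11: bank0 row1 -> HIT
Acc 12: bank1 row3 -> MISS (open row3); precharges=8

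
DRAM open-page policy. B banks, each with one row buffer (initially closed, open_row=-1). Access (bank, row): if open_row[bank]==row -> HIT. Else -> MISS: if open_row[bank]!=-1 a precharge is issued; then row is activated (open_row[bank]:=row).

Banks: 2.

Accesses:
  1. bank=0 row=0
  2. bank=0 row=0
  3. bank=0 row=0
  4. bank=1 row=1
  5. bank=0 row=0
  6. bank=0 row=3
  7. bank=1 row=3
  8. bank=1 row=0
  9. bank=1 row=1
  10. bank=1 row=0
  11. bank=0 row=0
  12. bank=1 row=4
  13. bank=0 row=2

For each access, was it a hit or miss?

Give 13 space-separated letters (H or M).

Acc 1: bank0 row0 -> MISS (open row0); precharges=0
Acc 2: bank0 row0 -> HIT
Acc 3: bank0 row0 -> HIT
Acc 4: bank1 row1 -> MISS (open row1); precharges=0
Acc 5: bank0 row0 -> HIT
Acc 6: bank0 row3 -> MISS (open row3); precharges=1
Acc 7: bank1 row3 -> MISS (open row3); precharges=2
Acc 8: bank1 row0 -> MISS (open row0); precharges=3
Acc 9: bank1 row1 -> MISS (open row1); precharges=4
Acc 10: bank1 row0 -> MISS (open row0); precharges=5
Acc 11: bank0 row0 -> MISS (open row0); precharges=6
Acc 12: bank1 row4 -> MISS (open row4); precharges=7
Acc 13: bank0 row2 -> MISS (open row2); precharges=8

Answer: M H H M H M M M M M M M M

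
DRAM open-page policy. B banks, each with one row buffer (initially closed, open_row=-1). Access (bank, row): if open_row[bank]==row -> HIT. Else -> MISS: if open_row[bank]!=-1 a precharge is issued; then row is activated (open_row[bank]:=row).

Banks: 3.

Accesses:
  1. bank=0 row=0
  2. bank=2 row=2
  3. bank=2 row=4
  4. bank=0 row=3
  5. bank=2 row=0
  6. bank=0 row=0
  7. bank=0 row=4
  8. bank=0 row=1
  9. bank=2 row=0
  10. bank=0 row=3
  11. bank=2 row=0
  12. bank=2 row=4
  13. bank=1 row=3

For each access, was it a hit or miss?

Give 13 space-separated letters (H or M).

Acc 1: bank0 row0 -> MISS (open row0); precharges=0
Acc 2: bank2 row2 -> MISS (open row2); precharges=0
Acc 3: bank2 row4 -> MISS (open row4); precharges=1
Acc 4: bank0 row3 -> MISS (open row3); precharges=2
Acc 5: bank2 row0 -> MISS (open row0); precharges=3
Acc 6: bank0 row0 -> MISS (open row0); precharges=4
Acc 7: bank0 row4 -> MISS (open row4); precharges=5
Acc 8: bank0 row1 -> MISS (open row1); precharges=6
Acc 9: bank2 row0 -> HIT
Acc 10: bank0 row3 -> MISS (open row3); precharges=7
Acc 11: bank2 row0 -> HIT
Acc 12: bank2 row4 -> MISS (open row4); precharges=8
Acc 13: bank1 row3 -> MISS (open row3); precharges=8

Answer: M M M M M M M M H M H M M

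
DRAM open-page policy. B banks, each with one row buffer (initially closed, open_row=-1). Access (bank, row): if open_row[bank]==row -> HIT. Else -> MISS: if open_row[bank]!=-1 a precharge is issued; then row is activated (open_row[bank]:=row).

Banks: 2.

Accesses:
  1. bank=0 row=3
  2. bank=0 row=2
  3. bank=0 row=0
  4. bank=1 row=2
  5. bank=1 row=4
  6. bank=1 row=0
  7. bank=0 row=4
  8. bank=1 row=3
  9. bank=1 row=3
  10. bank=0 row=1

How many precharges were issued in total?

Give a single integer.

Answer: 7

Derivation:
Acc 1: bank0 row3 -> MISS (open row3); precharges=0
Acc 2: bank0 row2 -> MISS (open row2); precharges=1
Acc 3: bank0 row0 -> MISS (open row0); precharges=2
Acc 4: bank1 row2 -> MISS (open row2); precharges=2
Acc 5: bank1 row4 -> MISS (open row4); precharges=3
Acc 6: bank1 row0 -> MISS (open row0); precharges=4
Acc 7: bank0 row4 -> MISS (open row4); precharges=5
Acc 8: bank1 row3 -> MISS (open row3); precharges=6
Acc 9: bank1 row3 -> HIT
Acc 10: bank0 row1 -> MISS (open row1); precharges=7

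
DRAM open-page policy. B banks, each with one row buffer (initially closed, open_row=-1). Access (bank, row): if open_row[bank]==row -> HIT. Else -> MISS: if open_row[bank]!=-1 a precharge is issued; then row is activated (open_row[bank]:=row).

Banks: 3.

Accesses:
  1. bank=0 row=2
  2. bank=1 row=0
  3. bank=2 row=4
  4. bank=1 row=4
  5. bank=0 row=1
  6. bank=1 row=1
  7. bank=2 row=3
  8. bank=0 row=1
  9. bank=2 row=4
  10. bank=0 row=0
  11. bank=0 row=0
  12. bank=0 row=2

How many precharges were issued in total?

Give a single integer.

Answer: 7

Derivation:
Acc 1: bank0 row2 -> MISS (open row2); precharges=0
Acc 2: bank1 row0 -> MISS (open row0); precharges=0
Acc 3: bank2 row4 -> MISS (open row4); precharges=0
Acc 4: bank1 row4 -> MISS (open row4); precharges=1
Acc 5: bank0 row1 -> MISS (open row1); precharges=2
Acc 6: bank1 row1 -> MISS (open row1); precharges=3
Acc 7: bank2 row3 -> MISS (open row3); precharges=4
Acc 8: bank0 row1 -> HIT
Acc 9: bank2 row4 -> MISS (open row4); precharges=5
Acc 10: bank0 row0 -> MISS (open row0); precharges=6
Acc 11: bank0 row0 -> HIT
Acc 12: bank0 row2 -> MISS (open row2); precharges=7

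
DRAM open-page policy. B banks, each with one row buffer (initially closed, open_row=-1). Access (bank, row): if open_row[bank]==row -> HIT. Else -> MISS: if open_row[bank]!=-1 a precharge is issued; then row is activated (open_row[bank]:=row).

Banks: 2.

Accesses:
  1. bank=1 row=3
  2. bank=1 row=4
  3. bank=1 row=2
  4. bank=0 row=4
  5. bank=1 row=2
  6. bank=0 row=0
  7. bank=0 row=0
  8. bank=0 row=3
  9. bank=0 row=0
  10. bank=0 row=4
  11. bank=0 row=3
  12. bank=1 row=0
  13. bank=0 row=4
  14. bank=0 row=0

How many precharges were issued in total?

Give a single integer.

Acc 1: bank1 row3 -> MISS (open row3); precharges=0
Acc 2: bank1 row4 -> MISS (open row4); precharges=1
Acc 3: bank1 row2 -> MISS (open row2); precharges=2
Acc 4: bank0 row4 -> MISS (open row4); precharges=2
Acc 5: bank1 row2 -> HIT
Acc 6: bank0 row0 -> MISS (open row0); precharges=3
Acc 7: bank0 row0 -> HIT
Acc 8: bank0 row3 -> MISS (open row3); precharges=4
Acc 9: bank0 row0 -> MISS (open row0); precharges=5
Acc 10: bank0 row4 -> MISS (open row4); precharges=6
Acc 11: bank0 row3 -> MISS (open row3); precharges=7
Acc 12: bank1 row0 -> MISS (open row0); precharges=8
Acc 13: bank0 row4 -> MISS (open row4); precharges=9
Acc 14: bank0 row0 -> MISS (open row0); precharges=10

Answer: 10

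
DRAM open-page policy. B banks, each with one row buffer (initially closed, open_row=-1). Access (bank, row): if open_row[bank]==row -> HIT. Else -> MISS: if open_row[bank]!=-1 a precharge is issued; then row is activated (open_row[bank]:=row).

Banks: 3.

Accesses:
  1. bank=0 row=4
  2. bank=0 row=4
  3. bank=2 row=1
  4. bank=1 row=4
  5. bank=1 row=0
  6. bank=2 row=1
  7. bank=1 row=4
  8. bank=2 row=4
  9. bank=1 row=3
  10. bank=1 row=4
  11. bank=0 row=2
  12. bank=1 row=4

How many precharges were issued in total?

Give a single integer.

Acc 1: bank0 row4 -> MISS (open row4); precharges=0
Acc 2: bank0 row4 -> HIT
Acc 3: bank2 row1 -> MISS (open row1); precharges=0
Acc 4: bank1 row4 -> MISS (open row4); precharges=0
Acc 5: bank1 row0 -> MISS (open row0); precharges=1
Acc 6: bank2 row1 -> HIT
Acc 7: bank1 row4 -> MISS (open row4); precharges=2
Acc 8: bank2 row4 -> MISS (open row4); precharges=3
Acc 9: bank1 row3 -> MISS (open row3); precharges=4
Acc 10: bank1 row4 -> MISS (open row4); precharges=5
Acc 11: bank0 row2 -> MISS (open row2); precharges=6
Acc 12: bank1 row4 -> HIT

Answer: 6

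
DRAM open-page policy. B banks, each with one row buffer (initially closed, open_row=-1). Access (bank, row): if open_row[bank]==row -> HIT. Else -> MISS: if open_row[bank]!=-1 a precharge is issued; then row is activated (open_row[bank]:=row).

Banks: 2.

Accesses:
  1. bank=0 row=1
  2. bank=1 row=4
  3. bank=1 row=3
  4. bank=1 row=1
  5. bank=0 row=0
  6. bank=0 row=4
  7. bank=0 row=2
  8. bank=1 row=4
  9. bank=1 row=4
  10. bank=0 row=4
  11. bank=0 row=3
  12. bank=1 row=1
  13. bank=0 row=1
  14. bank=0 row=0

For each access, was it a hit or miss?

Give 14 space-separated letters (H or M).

Acc 1: bank0 row1 -> MISS (open row1); precharges=0
Acc 2: bank1 row4 -> MISS (open row4); precharges=0
Acc 3: bank1 row3 -> MISS (open row3); precharges=1
Acc 4: bank1 row1 -> MISS (open row1); precharges=2
Acc 5: bank0 row0 -> MISS (open row0); precharges=3
Acc 6: bank0 row4 -> MISS (open row4); precharges=4
Acc 7: bank0 row2 -> MISS (open row2); precharges=5
Acc 8: bank1 row4 -> MISS (open row4); precharges=6
Acc 9: bank1 row4 -> HIT
Acc 10: bank0 row4 -> MISS (open row4); precharges=7
Acc 11: bank0 row3 -> MISS (open row3); precharges=8
Acc 12: bank1 row1 -> MISS (open row1); precharges=9
Acc 13: bank0 row1 -> MISS (open row1); precharges=10
Acc 14: bank0 row0 -> MISS (open row0); precharges=11

Answer: M M M M M M M M H M M M M M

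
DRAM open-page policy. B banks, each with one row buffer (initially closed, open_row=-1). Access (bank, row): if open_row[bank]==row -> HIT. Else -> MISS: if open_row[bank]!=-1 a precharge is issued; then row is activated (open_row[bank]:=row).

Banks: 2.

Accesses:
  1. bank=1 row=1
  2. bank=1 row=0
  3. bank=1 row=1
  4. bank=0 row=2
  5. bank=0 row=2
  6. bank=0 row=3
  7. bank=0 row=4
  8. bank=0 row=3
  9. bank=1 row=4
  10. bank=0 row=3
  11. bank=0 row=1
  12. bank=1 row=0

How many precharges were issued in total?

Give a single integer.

Answer: 8

Derivation:
Acc 1: bank1 row1 -> MISS (open row1); precharges=0
Acc 2: bank1 row0 -> MISS (open row0); precharges=1
Acc 3: bank1 row1 -> MISS (open row1); precharges=2
Acc 4: bank0 row2 -> MISS (open row2); precharges=2
Acc 5: bank0 row2 -> HIT
Acc 6: bank0 row3 -> MISS (open row3); precharges=3
Acc 7: bank0 row4 -> MISS (open row4); precharges=4
Acc 8: bank0 row3 -> MISS (open row3); precharges=5
Acc 9: bank1 row4 -> MISS (open row4); precharges=6
Acc 10: bank0 row3 -> HIT
Acc 11: bank0 row1 -> MISS (open row1); precharges=7
Acc 12: bank1 row0 -> MISS (open row0); precharges=8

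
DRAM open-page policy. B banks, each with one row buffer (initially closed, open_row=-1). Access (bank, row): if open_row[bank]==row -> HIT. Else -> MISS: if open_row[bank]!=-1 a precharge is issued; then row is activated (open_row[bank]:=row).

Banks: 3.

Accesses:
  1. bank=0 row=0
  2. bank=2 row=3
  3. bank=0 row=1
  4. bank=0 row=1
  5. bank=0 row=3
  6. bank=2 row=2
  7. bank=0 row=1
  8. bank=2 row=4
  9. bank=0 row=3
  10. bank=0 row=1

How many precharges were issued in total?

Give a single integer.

Acc 1: bank0 row0 -> MISS (open row0); precharges=0
Acc 2: bank2 row3 -> MISS (open row3); precharges=0
Acc 3: bank0 row1 -> MISS (open row1); precharges=1
Acc 4: bank0 row1 -> HIT
Acc 5: bank0 row3 -> MISS (open row3); precharges=2
Acc 6: bank2 row2 -> MISS (open row2); precharges=3
Acc 7: bank0 row1 -> MISS (open row1); precharges=4
Acc 8: bank2 row4 -> MISS (open row4); precharges=5
Acc 9: bank0 row3 -> MISS (open row3); precharges=6
Acc 10: bank0 row1 -> MISS (open row1); precharges=7

Answer: 7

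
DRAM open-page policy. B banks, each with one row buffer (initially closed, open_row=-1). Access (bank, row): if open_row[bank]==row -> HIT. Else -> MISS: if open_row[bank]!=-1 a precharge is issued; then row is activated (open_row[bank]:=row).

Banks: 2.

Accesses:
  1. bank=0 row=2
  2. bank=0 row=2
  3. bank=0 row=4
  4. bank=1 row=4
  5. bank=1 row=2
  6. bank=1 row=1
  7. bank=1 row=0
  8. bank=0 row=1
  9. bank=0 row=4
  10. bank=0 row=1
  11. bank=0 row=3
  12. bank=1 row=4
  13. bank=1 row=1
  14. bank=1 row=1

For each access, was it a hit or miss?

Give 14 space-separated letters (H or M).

Answer: M H M M M M M M M M M M M H

Derivation:
Acc 1: bank0 row2 -> MISS (open row2); precharges=0
Acc 2: bank0 row2 -> HIT
Acc 3: bank0 row4 -> MISS (open row4); precharges=1
Acc 4: bank1 row4 -> MISS (open row4); precharges=1
Acc 5: bank1 row2 -> MISS (open row2); precharges=2
Acc 6: bank1 row1 -> MISS (open row1); precharges=3
Acc 7: bank1 row0 -> MISS (open row0); precharges=4
Acc 8: bank0 row1 -> MISS (open row1); precharges=5
Acc 9: bank0 row4 -> MISS (open row4); precharges=6
Acc 10: bank0 row1 -> MISS (open row1); precharges=7
Acc 11: bank0 row3 -> MISS (open row3); precharges=8
Acc 12: bank1 row4 -> MISS (open row4); precharges=9
Acc 13: bank1 row1 -> MISS (open row1); precharges=10
Acc 14: bank1 row1 -> HIT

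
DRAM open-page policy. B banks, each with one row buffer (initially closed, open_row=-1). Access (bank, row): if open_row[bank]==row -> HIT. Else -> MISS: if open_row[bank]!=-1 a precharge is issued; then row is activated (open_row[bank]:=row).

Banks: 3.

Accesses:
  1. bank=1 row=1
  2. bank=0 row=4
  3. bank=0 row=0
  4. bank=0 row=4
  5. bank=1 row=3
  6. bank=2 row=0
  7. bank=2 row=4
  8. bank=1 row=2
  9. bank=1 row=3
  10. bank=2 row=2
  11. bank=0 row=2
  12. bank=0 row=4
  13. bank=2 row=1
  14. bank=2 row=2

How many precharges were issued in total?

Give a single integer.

Acc 1: bank1 row1 -> MISS (open row1); precharges=0
Acc 2: bank0 row4 -> MISS (open row4); precharges=0
Acc 3: bank0 row0 -> MISS (open row0); precharges=1
Acc 4: bank0 row4 -> MISS (open row4); precharges=2
Acc 5: bank1 row3 -> MISS (open row3); precharges=3
Acc 6: bank2 row0 -> MISS (open row0); precharges=3
Acc 7: bank2 row4 -> MISS (open row4); precharges=4
Acc 8: bank1 row2 -> MISS (open row2); precharges=5
Acc 9: bank1 row3 -> MISS (open row3); precharges=6
Acc 10: bank2 row2 -> MISS (open row2); precharges=7
Acc 11: bank0 row2 -> MISS (open row2); precharges=8
Acc 12: bank0 row4 -> MISS (open row4); precharges=9
Acc 13: bank2 row1 -> MISS (open row1); precharges=10
Acc 14: bank2 row2 -> MISS (open row2); precharges=11

Answer: 11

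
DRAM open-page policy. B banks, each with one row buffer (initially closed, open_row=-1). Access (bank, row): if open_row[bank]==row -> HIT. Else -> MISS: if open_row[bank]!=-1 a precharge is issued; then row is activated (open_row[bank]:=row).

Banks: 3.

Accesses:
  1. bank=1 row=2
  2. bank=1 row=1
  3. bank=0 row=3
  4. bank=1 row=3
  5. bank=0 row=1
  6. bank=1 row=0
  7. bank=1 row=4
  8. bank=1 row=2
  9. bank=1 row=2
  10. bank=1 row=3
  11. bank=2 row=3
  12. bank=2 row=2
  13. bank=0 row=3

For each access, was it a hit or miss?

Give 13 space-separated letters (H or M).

Acc 1: bank1 row2 -> MISS (open row2); precharges=0
Acc 2: bank1 row1 -> MISS (open row1); precharges=1
Acc 3: bank0 row3 -> MISS (open row3); precharges=1
Acc 4: bank1 row3 -> MISS (open row3); precharges=2
Acc 5: bank0 row1 -> MISS (open row1); precharges=3
Acc 6: bank1 row0 -> MISS (open row0); precharges=4
Acc 7: bank1 row4 -> MISS (open row4); precharges=5
Acc 8: bank1 row2 -> MISS (open row2); precharges=6
Acc 9: bank1 row2 -> HIT
Acc 10: bank1 row3 -> MISS (open row3); precharges=7
Acc 11: bank2 row3 -> MISS (open row3); precharges=7
Acc 12: bank2 row2 -> MISS (open row2); precharges=8
Acc 13: bank0 row3 -> MISS (open row3); precharges=9

Answer: M M M M M M M M H M M M M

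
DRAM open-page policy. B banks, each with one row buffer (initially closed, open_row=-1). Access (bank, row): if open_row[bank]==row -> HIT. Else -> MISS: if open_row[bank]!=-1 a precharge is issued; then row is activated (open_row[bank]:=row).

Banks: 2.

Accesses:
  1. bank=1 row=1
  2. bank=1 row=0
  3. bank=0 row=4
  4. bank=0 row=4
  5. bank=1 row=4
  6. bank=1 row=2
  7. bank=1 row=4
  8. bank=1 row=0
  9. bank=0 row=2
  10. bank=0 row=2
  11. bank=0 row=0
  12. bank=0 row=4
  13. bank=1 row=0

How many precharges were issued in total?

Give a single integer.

Acc 1: bank1 row1 -> MISS (open row1); precharges=0
Acc 2: bank1 row0 -> MISS (open row0); precharges=1
Acc 3: bank0 row4 -> MISS (open row4); precharges=1
Acc 4: bank0 row4 -> HIT
Acc 5: bank1 row4 -> MISS (open row4); precharges=2
Acc 6: bank1 row2 -> MISS (open row2); precharges=3
Acc 7: bank1 row4 -> MISS (open row4); precharges=4
Acc 8: bank1 row0 -> MISS (open row0); precharges=5
Acc 9: bank0 row2 -> MISS (open row2); precharges=6
Acc 10: bank0 row2 -> HIT
Acc 11: bank0 row0 -> MISS (open row0); precharges=7
Acc 12: bank0 row4 -> MISS (open row4); precharges=8
Acc 13: bank1 row0 -> HIT

Answer: 8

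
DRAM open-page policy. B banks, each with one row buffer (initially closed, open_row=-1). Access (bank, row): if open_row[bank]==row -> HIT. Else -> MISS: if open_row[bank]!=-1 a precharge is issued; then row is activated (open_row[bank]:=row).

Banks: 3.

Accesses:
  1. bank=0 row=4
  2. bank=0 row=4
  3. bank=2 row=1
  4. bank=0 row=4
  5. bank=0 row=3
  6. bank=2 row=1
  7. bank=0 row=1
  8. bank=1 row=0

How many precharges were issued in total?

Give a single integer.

Acc 1: bank0 row4 -> MISS (open row4); precharges=0
Acc 2: bank0 row4 -> HIT
Acc 3: bank2 row1 -> MISS (open row1); precharges=0
Acc 4: bank0 row4 -> HIT
Acc 5: bank0 row3 -> MISS (open row3); precharges=1
Acc 6: bank2 row1 -> HIT
Acc 7: bank0 row1 -> MISS (open row1); precharges=2
Acc 8: bank1 row0 -> MISS (open row0); precharges=2

Answer: 2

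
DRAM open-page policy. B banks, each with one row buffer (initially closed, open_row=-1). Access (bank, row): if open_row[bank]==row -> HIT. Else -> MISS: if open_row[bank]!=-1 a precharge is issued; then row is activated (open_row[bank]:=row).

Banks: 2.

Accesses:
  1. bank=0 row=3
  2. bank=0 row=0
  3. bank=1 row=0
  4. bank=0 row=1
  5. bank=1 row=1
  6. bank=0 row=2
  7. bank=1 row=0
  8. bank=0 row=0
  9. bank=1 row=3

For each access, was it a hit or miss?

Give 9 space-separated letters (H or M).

Acc 1: bank0 row3 -> MISS (open row3); precharges=0
Acc 2: bank0 row0 -> MISS (open row0); precharges=1
Acc 3: bank1 row0 -> MISS (open row0); precharges=1
Acc 4: bank0 row1 -> MISS (open row1); precharges=2
Acc 5: bank1 row1 -> MISS (open row1); precharges=3
Acc 6: bank0 row2 -> MISS (open row2); precharges=4
Acc 7: bank1 row0 -> MISS (open row0); precharges=5
Acc 8: bank0 row0 -> MISS (open row0); precharges=6
Acc 9: bank1 row3 -> MISS (open row3); precharges=7

Answer: M M M M M M M M M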